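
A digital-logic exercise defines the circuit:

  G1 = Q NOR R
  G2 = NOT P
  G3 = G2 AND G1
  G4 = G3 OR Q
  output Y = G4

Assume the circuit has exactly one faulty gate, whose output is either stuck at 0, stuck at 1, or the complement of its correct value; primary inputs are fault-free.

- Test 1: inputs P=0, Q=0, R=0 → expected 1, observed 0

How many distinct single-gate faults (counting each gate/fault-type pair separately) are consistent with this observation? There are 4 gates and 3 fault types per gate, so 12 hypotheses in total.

Fault-free: G1=1, G2=1, G3=1, G4=1 → 1. Observed 0.
  G1 stuck-at-0: output 0 ✓
  G1 stuck-at-1: output 1 ✗
  G1 inverted output: output 0 ✓
  G2 stuck-at-0: output 0 ✓
  G2 stuck-at-1: output 1 ✗
  G2 inverted output: output 0 ✓
  G3 stuck-at-0: output 0 ✓
  G3 stuck-at-1: output 1 ✗
  G3 inverted output: output 0 ✓
  G4 stuck-at-0: output 0 ✓
  G4 stuck-at-1: output 1 ✗
  G4 inverted output: output 0 ✓
Consistent faults: {G1 stuck-at-0, G1 inverted output, G2 stuck-at-0, G2 inverted output, G3 stuck-at-0, G3 inverted output, G4 stuck-at-0, G4 inverted output} — 8 in all.

8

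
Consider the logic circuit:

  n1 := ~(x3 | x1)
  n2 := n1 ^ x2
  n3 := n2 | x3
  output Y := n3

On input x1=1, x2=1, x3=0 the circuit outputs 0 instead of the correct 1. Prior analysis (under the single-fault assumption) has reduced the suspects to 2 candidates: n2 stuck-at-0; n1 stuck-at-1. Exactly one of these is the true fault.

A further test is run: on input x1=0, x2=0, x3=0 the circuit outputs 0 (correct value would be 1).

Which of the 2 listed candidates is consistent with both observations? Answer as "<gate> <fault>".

Evaluate each candidate on input x1=0, x2=0, x3=0:
  n2 stuck-at-0: n1=1, n2=0 [stuck-at-0], n3=0 → 0 — matches
  n1 stuck-at-1: n1=1 [stuck-at-1], n2=1, n3=1 → 1 — eliminated
Only n2 stuck-at-0 reproduces the observed 0.

n2 stuck-at-0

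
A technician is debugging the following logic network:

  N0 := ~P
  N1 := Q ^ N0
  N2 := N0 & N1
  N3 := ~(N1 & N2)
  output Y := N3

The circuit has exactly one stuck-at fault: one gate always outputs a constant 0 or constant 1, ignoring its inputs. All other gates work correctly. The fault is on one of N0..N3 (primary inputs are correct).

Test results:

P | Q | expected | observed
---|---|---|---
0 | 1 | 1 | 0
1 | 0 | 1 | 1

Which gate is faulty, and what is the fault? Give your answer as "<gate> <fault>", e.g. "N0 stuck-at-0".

Fault-free values for test 1 (P=0, Q=1): N0=1, N1=0, N2=0, N3=1, giving Y=1. Observed 0.
Test 1: faults giving observed 0 are {N1 stuck-at-1, N3 stuck-at-0}.
Test 2 (P=1, Q=0): fault-free N0=0, N1=0, N2=0, N3=1 → 1; observed 1. Eliminates N3 stuck-at-0.
Only N1 stuck-at-1 is consistent with every test.

N1 stuck-at-1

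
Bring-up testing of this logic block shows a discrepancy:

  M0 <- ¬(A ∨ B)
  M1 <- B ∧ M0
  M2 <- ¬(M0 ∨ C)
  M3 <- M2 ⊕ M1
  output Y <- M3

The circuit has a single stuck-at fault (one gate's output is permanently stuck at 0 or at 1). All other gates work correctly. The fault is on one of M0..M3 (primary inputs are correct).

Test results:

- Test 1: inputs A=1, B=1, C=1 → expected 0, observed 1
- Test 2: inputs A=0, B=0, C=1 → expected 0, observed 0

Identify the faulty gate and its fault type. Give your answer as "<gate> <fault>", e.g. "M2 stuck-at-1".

Fault-free values for test 1 (A=1, B=1, C=1): M0=0, M1=0, M2=0, M3=0, giving Y=0. Observed 1.
Test 1: faults giving observed 1 are {M0 stuck-at-1, M1 stuck-at-1, M2 stuck-at-1, M3 stuck-at-1}.
Test 2 (A=0, B=0, C=1): fault-free M0=1, M1=0, M2=0, M3=0 → 0; observed 0. Eliminates M1 stuck-at-1, M2 stuck-at-1, M3 stuck-at-1.
Only M0 stuck-at-1 is consistent with every test.

M0 stuck-at-1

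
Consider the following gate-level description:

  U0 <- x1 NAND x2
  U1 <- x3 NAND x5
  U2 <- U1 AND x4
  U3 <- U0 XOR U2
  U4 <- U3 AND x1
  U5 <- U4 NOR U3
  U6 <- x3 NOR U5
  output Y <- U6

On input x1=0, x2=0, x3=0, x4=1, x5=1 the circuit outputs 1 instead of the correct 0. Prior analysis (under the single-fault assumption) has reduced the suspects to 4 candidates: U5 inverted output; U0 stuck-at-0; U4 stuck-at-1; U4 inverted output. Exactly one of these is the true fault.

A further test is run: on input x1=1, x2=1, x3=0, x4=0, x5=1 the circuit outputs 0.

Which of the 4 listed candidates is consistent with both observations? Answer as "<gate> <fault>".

U0 stuck-at-0

Evaluate each candidate on input x1=1, x2=1, x3=0, x4=0, x5=1:
  U5 inverted output: U0=0, U1=1, U2=0, U3=0, U4=0, U5=0 [inverted output], U6=1 → 1 — eliminated
  U0 stuck-at-0: U0=0 [stuck-at-0], U1=1, U2=0, U3=0, U4=0, U5=1, U6=0 → 0 — matches
  U4 stuck-at-1: U0=0, U1=1, U2=0, U3=0, U4=1 [stuck-at-1], U5=0, U6=1 → 1 — eliminated
  U4 inverted output: U0=0, U1=1, U2=0, U3=0, U4=1 [inverted output], U5=0, U6=1 → 1 — eliminated
Only U0 stuck-at-0 reproduces the observed 0.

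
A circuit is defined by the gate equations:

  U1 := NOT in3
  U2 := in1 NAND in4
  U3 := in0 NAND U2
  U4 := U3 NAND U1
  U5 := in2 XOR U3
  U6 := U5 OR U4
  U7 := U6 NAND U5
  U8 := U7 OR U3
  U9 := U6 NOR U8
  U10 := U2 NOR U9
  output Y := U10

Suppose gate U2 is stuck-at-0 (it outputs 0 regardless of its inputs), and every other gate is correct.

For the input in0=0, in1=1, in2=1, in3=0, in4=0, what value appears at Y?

Propagate with U2 forced: U1=1, U2=0 [stuck-at-0], U3=1, U4=0, U5=0, U6=0, U7=1, U8=1, U9=0, U10=1.
So Y = 1. (Without the fault it would be 0.)

1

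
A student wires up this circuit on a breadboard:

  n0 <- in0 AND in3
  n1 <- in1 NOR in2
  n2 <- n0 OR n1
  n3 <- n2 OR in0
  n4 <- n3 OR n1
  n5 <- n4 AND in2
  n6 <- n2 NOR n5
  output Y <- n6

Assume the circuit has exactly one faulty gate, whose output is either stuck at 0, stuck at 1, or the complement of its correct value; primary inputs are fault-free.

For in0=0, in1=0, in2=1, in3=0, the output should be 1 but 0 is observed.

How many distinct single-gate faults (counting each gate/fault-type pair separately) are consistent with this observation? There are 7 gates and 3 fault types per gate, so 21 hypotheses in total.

Fault-free: n0=0, n1=0, n2=0, n3=0, n4=0, n5=0, n6=1 → 1. Observed 0.
  n0: stuck-at-1, inverted output ✓; others ✗
  n1: stuck-at-1, inverted output ✓; others ✗
  n2: stuck-at-1, inverted output ✓; others ✗
  n3: stuck-at-1, inverted output ✓; others ✗
  n4: stuck-at-1, inverted output ✓; others ✗
  n5: stuck-at-1, inverted output ✓; others ✗
  n6: stuck-at-0, inverted output ✓; others ✗
Consistent faults: {n0 stuck-at-1, n0 inverted output, n1 stuck-at-1, n1 inverted output, n2 stuck-at-1, n2 inverted output, n3 stuck-at-1, n3 inverted output, n4 stuck-at-1, n4 inverted output, n5 stuck-at-1, n5 inverted output, n6 stuck-at-0, n6 inverted output} — 14 in all.

14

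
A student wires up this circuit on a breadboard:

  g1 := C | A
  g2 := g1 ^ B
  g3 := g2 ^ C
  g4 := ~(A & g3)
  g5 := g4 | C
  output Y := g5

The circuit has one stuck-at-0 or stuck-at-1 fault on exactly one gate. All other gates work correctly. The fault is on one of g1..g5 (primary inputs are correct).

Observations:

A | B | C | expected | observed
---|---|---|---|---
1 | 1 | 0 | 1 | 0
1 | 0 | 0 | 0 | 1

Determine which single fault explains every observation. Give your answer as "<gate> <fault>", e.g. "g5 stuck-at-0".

g1 stuck-at-0

Fault-free values for test 1 (A=1, B=1, C=0): g1=1, g2=0, g3=0, g4=1, g5=1, giving Y=1. Observed 0.
Test 1: faults giving observed 0 are {g1 stuck-at-0, g2 stuck-at-1, g3 stuck-at-1, g4 stuck-at-0, g5 stuck-at-0}.
Test 2 (A=1, B=0, C=0): fault-free g1=1, g2=1, g3=1, g4=0, g5=0 → 0; observed 1. Eliminates g2 stuck-at-1, g3 stuck-at-1, g4 stuck-at-0, g5 stuck-at-0.
Only g1 stuck-at-0 is consistent with every test.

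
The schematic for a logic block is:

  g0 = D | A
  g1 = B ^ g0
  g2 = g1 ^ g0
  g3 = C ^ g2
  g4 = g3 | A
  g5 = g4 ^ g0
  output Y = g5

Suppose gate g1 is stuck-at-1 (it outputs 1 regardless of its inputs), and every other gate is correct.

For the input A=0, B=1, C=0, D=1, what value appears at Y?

Propagate with g1 forced: g0=1, g1=1 [stuck-at-1], g2=0, g3=0, g4=0, g5=1.
So Y = 1. (Without the fault it would be 0.)

1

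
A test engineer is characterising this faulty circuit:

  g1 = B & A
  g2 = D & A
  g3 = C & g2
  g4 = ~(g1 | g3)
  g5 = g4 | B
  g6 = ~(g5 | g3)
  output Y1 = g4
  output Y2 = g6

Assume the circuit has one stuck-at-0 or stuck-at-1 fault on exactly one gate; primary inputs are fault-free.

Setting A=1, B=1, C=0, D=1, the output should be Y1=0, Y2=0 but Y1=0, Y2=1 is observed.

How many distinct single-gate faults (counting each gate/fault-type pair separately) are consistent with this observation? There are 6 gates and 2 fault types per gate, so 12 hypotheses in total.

Fault-free: g1=1, g2=1, g3=0, g4=0, g5=1, g6=0 → Y1=0, Y2=0. Observed Y1=0, Y2=1.
  g1 stuck-at-0: output Y1=1, Y2=0 ✗
  g1 stuck-at-1: output Y1=0, Y2=0 ✗
  g2 stuck-at-0: output Y1=0, Y2=0 ✗
  g2 stuck-at-1: output Y1=0, Y2=0 ✗
  g3 stuck-at-0: output Y1=0, Y2=0 ✗
  g3 stuck-at-1: output Y1=0, Y2=0 ✗
  g4 stuck-at-0: output Y1=0, Y2=0 ✗
  g4 stuck-at-1: output Y1=1, Y2=0 ✗
  g5 stuck-at-0: output Y1=0, Y2=1 ✓
  g5 stuck-at-1: output Y1=0, Y2=0 ✗
  g6 stuck-at-0: output Y1=0, Y2=0 ✗
  g6 stuck-at-1: output Y1=0, Y2=1 ✓
Consistent faults: {g5 stuck-at-0, g6 stuck-at-1} — 2 in all.

2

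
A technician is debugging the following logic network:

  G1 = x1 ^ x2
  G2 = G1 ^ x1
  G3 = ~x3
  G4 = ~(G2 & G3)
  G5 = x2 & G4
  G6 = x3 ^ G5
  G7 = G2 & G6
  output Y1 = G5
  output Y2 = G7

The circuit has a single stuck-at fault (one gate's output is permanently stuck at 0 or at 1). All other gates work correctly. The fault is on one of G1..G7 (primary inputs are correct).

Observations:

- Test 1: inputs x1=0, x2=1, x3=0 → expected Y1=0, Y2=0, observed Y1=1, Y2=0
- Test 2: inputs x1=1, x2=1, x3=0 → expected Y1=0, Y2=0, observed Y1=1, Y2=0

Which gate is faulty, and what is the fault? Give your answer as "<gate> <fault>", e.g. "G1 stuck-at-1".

G2 stuck-at-0

Fault-free values for test 1 (x1=0, x2=1, x3=0): G1=1, G2=1, G3=1, G4=0, G5=0, G6=0, G7=0, giving Y1=0, Y2=0. Observed Y1=1, Y2=0.
Test 1: faults giving observed Y1=1, Y2=0 are {G1 stuck-at-0, G2 stuck-at-0}.
Test 2 (x1=1, x2=1, x3=0): fault-free G1=0, G2=1, G3=1, G4=0, G5=0, G6=0, G7=0 → Y1=0, Y2=0; observed Y1=1, Y2=0. Eliminates G1 stuck-at-0.
Only G2 stuck-at-0 is consistent with every test.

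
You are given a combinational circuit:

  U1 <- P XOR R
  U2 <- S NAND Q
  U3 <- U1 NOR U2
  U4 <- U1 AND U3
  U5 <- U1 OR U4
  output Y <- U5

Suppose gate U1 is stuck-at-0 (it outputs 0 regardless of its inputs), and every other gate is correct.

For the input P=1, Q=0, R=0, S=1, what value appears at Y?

0

Propagate with U1 forced: U1=0 [stuck-at-0], U2=1, U3=0, U4=0, U5=0.
So Y = 0. (Without the fault it would be 1.)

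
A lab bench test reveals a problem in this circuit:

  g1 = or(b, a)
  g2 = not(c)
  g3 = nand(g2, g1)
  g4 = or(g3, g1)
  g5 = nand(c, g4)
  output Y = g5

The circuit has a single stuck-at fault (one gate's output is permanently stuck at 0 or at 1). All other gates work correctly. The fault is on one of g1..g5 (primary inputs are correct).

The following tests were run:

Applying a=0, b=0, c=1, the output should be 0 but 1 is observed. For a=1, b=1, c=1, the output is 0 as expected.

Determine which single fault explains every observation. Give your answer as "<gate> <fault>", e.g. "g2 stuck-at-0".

g3 stuck-at-0

Fault-free values for test 1 (a=0, b=0, c=1): g1=0, g2=0, g3=1, g4=1, g5=0, giving Y=0. Observed 1.
Test 1: faults giving observed 1 are {g3 stuck-at-0, g4 stuck-at-0, g5 stuck-at-1}.
Test 2 (a=1, b=1, c=1): fault-free g1=1, g2=0, g3=1, g4=1, g5=0 → 0; observed 0. Eliminates g4 stuck-at-0, g5 stuck-at-1.
Only g3 stuck-at-0 is consistent with every test.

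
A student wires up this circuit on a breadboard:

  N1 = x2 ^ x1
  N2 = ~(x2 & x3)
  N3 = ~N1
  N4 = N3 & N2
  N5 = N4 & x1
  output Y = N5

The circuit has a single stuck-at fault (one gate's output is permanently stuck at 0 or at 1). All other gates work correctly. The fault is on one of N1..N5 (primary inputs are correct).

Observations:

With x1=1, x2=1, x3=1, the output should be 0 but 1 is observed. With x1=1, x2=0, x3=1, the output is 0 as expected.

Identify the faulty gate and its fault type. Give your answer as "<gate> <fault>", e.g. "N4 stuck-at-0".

N2 stuck-at-1

Fault-free values for test 1 (x1=1, x2=1, x3=1): N1=0, N2=0, N3=1, N4=0, N5=0, giving Y=0. Observed 1.
Test 1: faults giving observed 1 are {N2 stuck-at-1, N4 stuck-at-1, N5 stuck-at-1}.
Test 2 (x1=1, x2=0, x3=1): fault-free N1=1, N2=1, N3=0, N4=0, N5=0 → 0; observed 0. Eliminates N4 stuck-at-1, N5 stuck-at-1.
Only N2 stuck-at-1 is consistent with every test.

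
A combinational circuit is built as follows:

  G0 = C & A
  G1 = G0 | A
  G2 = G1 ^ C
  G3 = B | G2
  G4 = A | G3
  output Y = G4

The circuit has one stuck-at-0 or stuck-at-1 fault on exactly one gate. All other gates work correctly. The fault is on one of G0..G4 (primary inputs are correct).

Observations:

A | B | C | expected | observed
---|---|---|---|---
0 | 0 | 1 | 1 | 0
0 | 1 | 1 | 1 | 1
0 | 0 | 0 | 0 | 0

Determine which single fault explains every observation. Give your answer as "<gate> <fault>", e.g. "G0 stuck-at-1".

Fault-free values for test 1 (A=0, B=0, C=1): G0=0, G1=0, G2=1, G3=1, G4=1, giving Y=1. Observed 0.
Test 1: faults giving observed 0 are {G0 stuck-at-1, G1 stuck-at-1, G2 stuck-at-0, G3 stuck-at-0, G4 stuck-at-0}.
Test 2 (A=0, B=1, C=1): fault-free G0=0, G1=0, G2=1, G3=1, G4=1 → 1; observed 1. Eliminates G3 stuck-at-0, G4 stuck-at-0.
Test 3 (A=0, B=0, C=0): fault-free G0=0, G1=0, G2=0, G3=0, G4=0 → 0; observed 0. Eliminates G0 stuck-at-1, G1 stuck-at-1.
Only G2 stuck-at-0 is consistent with every test.

G2 stuck-at-0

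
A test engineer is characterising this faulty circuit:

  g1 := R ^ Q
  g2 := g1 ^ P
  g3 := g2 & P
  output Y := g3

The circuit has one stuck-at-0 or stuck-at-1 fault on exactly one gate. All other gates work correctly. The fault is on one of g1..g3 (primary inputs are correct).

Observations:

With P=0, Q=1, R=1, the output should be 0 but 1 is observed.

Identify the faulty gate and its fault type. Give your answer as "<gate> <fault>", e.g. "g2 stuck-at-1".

Fault-free values for test 1 (P=0, Q=1, R=1): g1=0, g2=0, g3=0, giving Y=0. Observed 1.
Test 1: faults giving observed 1 are {g3 stuck-at-1}.
Only g3 stuck-at-1 is consistent with every test.

g3 stuck-at-1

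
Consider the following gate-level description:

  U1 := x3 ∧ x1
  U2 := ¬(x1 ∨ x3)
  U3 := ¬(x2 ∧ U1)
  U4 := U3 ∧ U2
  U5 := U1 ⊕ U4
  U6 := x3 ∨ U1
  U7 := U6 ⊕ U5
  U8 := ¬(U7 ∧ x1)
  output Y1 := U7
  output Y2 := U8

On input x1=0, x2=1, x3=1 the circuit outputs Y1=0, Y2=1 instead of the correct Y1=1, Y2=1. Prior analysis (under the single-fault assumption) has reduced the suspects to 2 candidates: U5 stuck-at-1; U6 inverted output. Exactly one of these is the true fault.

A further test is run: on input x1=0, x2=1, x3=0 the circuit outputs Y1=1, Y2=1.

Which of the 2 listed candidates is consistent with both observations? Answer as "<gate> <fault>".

Evaluate each candidate on input x1=0, x2=1, x3=0:
  U5 stuck-at-1: U1=0, U2=1, U3=1, U4=1, U5=1 [stuck-at-1], U6=0, U7=1, U8=1 → Y1=1, Y2=1 — matches
  U6 inverted output: U1=0, U2=1, U3=1, U4=1, U5=1, U6=1 [inverted output], U7=0, U8=1 → Y1=0, Y2=1 — eliminated
Only U5 stuck-at-1 reproduces the observed Y1=1, Y2=1.

U5 stuck-at-1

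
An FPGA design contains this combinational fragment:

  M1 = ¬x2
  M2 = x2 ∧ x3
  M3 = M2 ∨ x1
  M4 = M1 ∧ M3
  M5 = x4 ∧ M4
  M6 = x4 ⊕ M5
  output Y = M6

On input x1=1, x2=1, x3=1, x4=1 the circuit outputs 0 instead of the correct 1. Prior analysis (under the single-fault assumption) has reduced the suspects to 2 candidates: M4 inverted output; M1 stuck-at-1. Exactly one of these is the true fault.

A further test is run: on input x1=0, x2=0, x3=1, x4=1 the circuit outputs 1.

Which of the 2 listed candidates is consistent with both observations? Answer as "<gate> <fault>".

M1 stuck-at-1

Evaluate each candidate on input x1=0, x2=0, x3=1, x4=1:
  M4 inverted output: M1=1, M2=0, M3=0, M4=1 [inverted output], M5=1, M6=0 → 0 — eliminated
  M1 stuck-at-1: M1=1 [stuck-at-1], M2=0, M3=0, M4=0, M5=0, M6=1 → 1 — matches
Only M1 stuck-at-1 reproduces the observed 1.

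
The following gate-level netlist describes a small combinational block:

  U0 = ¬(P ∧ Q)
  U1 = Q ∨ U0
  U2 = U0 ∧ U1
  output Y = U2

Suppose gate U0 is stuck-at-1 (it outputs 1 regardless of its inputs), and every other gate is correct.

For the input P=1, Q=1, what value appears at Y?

Propagate with U0 forced: U0=1 [stuck-at-1], U1=1, U2=1.
So Y = 1. (Without the fault it would be 0.)

1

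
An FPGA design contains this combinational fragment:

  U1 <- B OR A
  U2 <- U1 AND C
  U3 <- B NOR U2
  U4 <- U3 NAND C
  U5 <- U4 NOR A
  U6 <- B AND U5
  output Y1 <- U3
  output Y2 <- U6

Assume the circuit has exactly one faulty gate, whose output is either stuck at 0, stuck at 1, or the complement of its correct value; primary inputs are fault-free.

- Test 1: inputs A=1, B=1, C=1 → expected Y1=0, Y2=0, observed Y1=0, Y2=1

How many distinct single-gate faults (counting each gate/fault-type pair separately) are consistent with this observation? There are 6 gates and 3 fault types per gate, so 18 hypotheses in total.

Fault-free: U1=1, U2=1, U3=0, U4=1, U5=0, U6=0 → Y1=0, Y2=0. Observed Y1=0, Y2=1.
  U1: none of the 3 fault types match ✗
  U2: none of the 3 fault types match ✗
  U3: none of the 3 fault types match ✗
  U4: none of the 3 fault types match ✗
  U5: stuck-at-1, inverted output ✓; others ✗
  U6: stuck-at-1, inverted output ✓; others ✗
Consistent faults: {U5 stuck-at-1, U5 inverted output, U6 stuck-at-1, U6 inverted output} — 4 in all.

4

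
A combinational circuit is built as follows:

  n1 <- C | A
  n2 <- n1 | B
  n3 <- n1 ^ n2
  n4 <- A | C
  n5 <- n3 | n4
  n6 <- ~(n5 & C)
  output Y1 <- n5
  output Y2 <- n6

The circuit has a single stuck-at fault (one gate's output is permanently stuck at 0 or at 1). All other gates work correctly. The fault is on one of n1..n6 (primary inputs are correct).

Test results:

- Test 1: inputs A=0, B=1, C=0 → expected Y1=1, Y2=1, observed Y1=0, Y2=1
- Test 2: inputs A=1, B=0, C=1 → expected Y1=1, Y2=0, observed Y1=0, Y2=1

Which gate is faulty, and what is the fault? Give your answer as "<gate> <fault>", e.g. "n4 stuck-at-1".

Fault-free values for test 1 (A=0, B=1, C=0): n1=0, n2=1, n3=1, n4=0, n5=1, n6=1, giving Y1=1, Y2=1. Observed Y1=0, Y2=1.
Test 1: faults giving observed Y1=0, Y2=1 are {n1 stuck-at-1, n2 stuck-at-0, n3 stuck-at-0, n5 stuck-at-0}.
Test 2 (A=1, B=0, C=1): fault-free n1=1, n2=1, n3=0, n4=1, n5=1, n6=0 → Y1=1, Y2=0; observed Y1=0, Y2=1. Eliminates n1 stuck-at-1, n2 stuck-at-0, n3 stuck-at-0.
Only n5 stuck-at-0 is consistent with every test.

n5 stuck-at-0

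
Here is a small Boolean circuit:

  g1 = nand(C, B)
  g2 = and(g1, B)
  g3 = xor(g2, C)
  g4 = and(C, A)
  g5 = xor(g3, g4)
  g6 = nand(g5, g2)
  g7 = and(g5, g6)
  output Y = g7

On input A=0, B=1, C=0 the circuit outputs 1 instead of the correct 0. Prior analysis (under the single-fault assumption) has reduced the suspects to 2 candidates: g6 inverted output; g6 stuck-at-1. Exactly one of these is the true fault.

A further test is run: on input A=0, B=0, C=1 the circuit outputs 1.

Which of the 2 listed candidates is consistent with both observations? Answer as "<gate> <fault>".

Evaluate each candidate on input A=0, B=0, C=1:
  g6 inverted output: g1=1, g2=0, g3=1, g4=0, g5=1, g6=0 [inverted output], g7=0 → 0 — eliminated
  g6 stuck-at-1: g1=1, g2=0, g3=1, g4=0, g5=1, g6=1 [stuck-at-1], g7=1 → 1 — matches
Only g6 stuck-at-1 reproduces the observed 1.

g6 stuck-at-1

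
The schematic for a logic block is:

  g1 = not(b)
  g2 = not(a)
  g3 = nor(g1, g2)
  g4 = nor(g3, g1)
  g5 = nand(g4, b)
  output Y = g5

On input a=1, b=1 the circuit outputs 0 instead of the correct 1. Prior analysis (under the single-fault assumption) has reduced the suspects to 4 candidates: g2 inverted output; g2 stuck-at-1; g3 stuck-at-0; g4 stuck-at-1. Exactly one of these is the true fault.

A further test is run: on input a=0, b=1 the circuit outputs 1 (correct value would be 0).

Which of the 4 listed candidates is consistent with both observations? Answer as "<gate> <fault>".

Evaluate each candidate on input a=0, b=1:
  g2 inverted output: g1=0, g2=0 [inverted output], g3=1, g4=0, g5=1 → 1 — matches
  g2 stuck-at-1: g1=0, g2=1 [stuck-at-1], g3=0, g4=1, g5=0 → 0 — eliminated
  g3 stuck-at-0: g1=0, g2=1, g3=0 [stuck-at-0], g4=1, g5=0 → 0 — eliminated
  g4 stuck-at-1: g1=0, g2=1, g3=0, g4=1 [stuck-at-1], g5=0 → 0 — eliminated
Only g2 inverted output reproduces the observed 1.

g2 inverted output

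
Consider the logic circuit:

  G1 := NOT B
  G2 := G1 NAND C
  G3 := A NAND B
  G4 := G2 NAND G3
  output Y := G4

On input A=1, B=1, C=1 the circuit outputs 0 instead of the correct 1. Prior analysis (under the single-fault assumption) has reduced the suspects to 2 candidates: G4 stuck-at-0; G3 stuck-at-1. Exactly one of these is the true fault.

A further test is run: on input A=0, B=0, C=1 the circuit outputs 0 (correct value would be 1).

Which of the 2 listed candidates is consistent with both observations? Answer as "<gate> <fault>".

G4 stuck-at-0

Evaluate each candidate on input A=0, B=0, C=1:
  G4 stuck-at-0: G1=1, G2=0, G3=1, G4=0 [stuck-at-0] → 0 — matches
  G3 stuck-at-1: G1=1, G2=0, G3=1 [stuck-at-1], G4=1 → 1 — eliminated
Only G4 stuck-at-0 reproduces the observed 0.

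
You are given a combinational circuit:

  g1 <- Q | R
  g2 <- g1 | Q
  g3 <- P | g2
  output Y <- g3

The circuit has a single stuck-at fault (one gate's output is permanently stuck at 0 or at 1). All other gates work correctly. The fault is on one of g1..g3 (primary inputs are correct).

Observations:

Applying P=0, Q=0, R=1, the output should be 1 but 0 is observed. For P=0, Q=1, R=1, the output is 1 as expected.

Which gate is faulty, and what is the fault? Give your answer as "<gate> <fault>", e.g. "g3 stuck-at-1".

g1 stuck-at-0

Fault-free values for test 1 (P=0, Q=0, R=1): g1=1, g2=1, g3=1, giving Y=1. Observed 0.
Test 1: faults giving observed 0 are {g1 stuck-at-0, g2 stuck-at-0, g3 stuck-at-0}.
Test 2 (P=0, Q=1, R=1): fault-free g1=1, g2=1, g3=1 → 1; observed 1. Eliminates g2 stuck-at-0, g3 stuck-at-0.
Only g1 stuck-at-0 is consistent with every test.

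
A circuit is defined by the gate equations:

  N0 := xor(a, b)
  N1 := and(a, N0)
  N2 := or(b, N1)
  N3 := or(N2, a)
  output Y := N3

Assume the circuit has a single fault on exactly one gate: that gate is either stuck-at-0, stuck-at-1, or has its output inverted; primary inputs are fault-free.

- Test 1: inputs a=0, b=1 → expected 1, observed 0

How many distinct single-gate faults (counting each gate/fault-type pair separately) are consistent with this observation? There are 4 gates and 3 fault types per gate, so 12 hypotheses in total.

4

Fault-free: N0=1, N1=0, N2=1, N3=1 → 1. Observed 0.
  N0 stuck-at-0: output 1 ✗
  N0 stuck-at-1: output 1 ✗
  N0 inverted output: output 1 ✗
  N1 stuck-at-0: output 1 ✗
  N1 stuck-at-1: output 1 ✗
  N1 inverted output: output 1 ✗
  N2 stuck-at-0: output 0 ✓
  N2 stuck-at-1: output 1 ✗
  N2 inverted output: output 0 ✓
  N3 stuck-at-0: output 0 ✓
  N3 stuck-at-1: output 1 ✗
  N3 inverted output: output 0 ✓
Consistent faults: {N2 stuck-at-0, N2 inverted output, N3 stuck-at-0, N3 inverted output} — 4 in all.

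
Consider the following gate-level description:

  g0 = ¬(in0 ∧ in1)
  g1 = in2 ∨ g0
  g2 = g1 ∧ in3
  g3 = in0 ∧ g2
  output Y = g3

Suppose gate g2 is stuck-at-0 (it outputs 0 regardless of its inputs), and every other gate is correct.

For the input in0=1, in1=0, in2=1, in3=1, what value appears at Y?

0

Propagate with g2 forced: g0=1, g1=1, g2=0 [stuck-at-0], g3=0.
So Y = 0. (Without the fault it would be 1.)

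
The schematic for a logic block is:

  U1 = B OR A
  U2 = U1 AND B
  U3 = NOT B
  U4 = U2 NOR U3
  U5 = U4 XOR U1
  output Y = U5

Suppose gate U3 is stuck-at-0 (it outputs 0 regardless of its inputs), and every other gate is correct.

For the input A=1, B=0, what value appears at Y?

Propagate with U3 forced: U1=1, U2=0, U3=0 [stuck-at-0], U4=1, U5=0.
So Y = 0. (Without the fault it would be 1.)

0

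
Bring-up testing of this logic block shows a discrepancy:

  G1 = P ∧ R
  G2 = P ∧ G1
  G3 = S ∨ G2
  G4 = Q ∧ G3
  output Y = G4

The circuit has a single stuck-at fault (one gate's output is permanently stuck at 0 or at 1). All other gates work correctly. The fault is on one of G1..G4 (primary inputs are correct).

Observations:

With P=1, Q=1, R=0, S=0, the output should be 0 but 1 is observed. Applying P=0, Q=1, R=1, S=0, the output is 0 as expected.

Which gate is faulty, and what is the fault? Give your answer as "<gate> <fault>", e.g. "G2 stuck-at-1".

Fault-free values for test 1 (P=1, Q=1, R=0, S=0): G1=0, G2=0, G3=0, G4=0, giving Y=0. Observed 1.
Test 1: faults giving observed 1 are {G1 stuck-at-1, G2 stuck-at-1, G3 stuck-at-1, G4 stuck-at-1}.
Test 2 (P=0, Q=1, R=1, S=0): fault-free G1=0, G2=0, G3=0, G4=0 → 0; observed 0. Eliminates G2 stuck-at-1, G3 stuck-at-1, G4 stuck-at-1.
Only G1 stuck-at-1 is consistent with every test.

G1 stuck-at-1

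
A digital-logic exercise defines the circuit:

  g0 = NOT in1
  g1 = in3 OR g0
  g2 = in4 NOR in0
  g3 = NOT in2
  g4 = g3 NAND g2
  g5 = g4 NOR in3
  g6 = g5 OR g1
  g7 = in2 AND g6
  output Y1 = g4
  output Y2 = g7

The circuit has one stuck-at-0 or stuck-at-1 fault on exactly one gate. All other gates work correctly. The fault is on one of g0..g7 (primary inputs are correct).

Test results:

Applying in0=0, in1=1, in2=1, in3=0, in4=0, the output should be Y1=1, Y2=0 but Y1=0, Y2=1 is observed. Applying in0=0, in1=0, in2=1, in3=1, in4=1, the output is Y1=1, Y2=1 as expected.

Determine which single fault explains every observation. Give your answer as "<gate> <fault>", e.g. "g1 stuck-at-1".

g3 stuck-at-1

Fault-free values for test 1 (in0=0, in1=1, in2=1, in3=0, in4=0): g0=0, g1=0, g2=1, g3=0, g4=1, g5=0, g6=0, g7=0, giving Y1=1, Y2=0. Observed Y1=0, Y2=1.
Test 1: faults giving observed Y1=0, Y2=1 are {g3 stuck-at-1, g4 stuck-at-0}.
Test 2 (in0=0, in1=0, in2=1, in3=1, in4=1): fault-free g0=1, g1=1, g2=0, g3=0, g4=1, g5=0, g6=1, g7=1 → Y1=1, Y2=1; observed Y1=1, Y2=1. Eliminates g4 stuck-at-0.
Only g3 stuck-at-1 is consistent with every test.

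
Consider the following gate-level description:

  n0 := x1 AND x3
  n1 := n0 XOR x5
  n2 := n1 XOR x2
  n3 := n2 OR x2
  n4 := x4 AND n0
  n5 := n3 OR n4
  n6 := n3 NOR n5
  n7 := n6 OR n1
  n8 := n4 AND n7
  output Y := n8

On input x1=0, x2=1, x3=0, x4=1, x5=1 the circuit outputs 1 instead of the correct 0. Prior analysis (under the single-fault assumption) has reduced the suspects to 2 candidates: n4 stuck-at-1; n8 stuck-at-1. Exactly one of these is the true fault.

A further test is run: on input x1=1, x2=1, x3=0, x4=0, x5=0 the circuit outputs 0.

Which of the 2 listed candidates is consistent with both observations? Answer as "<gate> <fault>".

n4 stuck-at-1

Evaluate each candidate on input x1=1, x2=1, x3=0, x4=0, x5=0:
  n4 stuck-at-1: n0=0, n1=0, n2=1, n3=1, n4=1 [stuck-at-1], n5=1, n6=0, n7=0, n8=0 → 0 — matches
  n8 stuck-at-1: n0=0, n1=0, n2=1, n3=1, n4=0, n5=1, n6=0, n7=0, n8=1 [stuck-at-1] → 1 — eliminated
Only n4 stuck-at-1 reproduces the observed 0.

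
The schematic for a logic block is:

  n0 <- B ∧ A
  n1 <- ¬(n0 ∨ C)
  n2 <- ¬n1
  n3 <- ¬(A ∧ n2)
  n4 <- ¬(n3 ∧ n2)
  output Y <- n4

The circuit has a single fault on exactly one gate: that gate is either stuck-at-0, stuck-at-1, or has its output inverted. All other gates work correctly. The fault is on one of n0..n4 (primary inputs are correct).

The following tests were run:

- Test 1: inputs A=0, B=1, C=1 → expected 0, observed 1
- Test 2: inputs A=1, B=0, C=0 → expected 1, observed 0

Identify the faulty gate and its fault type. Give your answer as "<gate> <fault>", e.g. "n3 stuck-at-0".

n4 inverted output

Fault-free values for test 1 (A=0, B=1, C=1): n0=0, n1=0, n2=1, n3=1, n4=0, giving Y=0. Observed 1.
Test 1: faults giving observed 1 are {n1 stuck-at-1, n1 inverted output, n2 stuck-at-0, n2 inverted output, n3 stuck-at-0, n3 inverted output, n4 stuck-at-1, n4 inverted output}.
Test 2 (A=1, B=0, C=0): fault-free n0=0, n1=1, n2=0, n3=1, n4=1 → 1; observed 0. Eliminates n1 stuck-at-1, n1 inverted output, n2 stuck-at-0, n2 inverted output, n3 stuck-at-0, n3 inverted output, n4 stuck-at-1.
Only n4 inverted output is consistent with every test.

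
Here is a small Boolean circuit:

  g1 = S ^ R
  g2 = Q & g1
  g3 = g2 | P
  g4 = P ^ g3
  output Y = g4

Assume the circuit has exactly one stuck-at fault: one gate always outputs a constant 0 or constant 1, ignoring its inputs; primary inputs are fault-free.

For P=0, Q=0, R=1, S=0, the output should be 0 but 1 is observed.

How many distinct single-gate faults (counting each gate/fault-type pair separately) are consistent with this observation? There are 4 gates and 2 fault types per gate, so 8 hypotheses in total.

3

Fault-free: g1=1, g2=0, g3=0, g4=0 → 0. Observed 1.
  g1 stuck-at-0: output 0 ✗
  g1 stuck-at-1: output 0 ✗
  g2 stuck-at-0: output 0 ✗
  g2 stuck-at-1: output 1 ✓
  g3 stuck-at-0: output 0 ✗
  g3 stuck-at-1: output 1 ✓
  g4 stuck-at-0: output 0 ✗
  g4 stuck-at-1: output 1 ✓
Consistent faults: {g2 stuck-at-1, g3 stuck-at-1, g4 stuck-at-1} — 3 in all.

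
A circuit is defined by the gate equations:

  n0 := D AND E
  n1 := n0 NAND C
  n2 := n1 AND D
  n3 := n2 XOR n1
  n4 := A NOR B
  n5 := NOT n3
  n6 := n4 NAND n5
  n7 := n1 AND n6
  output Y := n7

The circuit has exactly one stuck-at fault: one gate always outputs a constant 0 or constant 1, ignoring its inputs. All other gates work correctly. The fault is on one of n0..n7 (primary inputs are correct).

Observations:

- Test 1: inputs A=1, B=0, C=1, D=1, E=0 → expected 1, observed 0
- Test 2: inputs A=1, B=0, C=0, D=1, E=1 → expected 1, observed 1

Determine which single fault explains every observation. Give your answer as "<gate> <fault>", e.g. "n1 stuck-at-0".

n0 stuck-at-1

Fault-free values for test 1 (A=1, B=0, C=1, D=1, E=0): n0=0, n1=1, n2=1, n3=0, n4=0, n5=1, n6=1, n7=1, giving Y=1. Observed 0.
Test 1: faults giving observed 0 are {n0 stuck-at-1, n1 stuck-at-0, n4 stuck-at-1, n6 stuck-at-0, n7 stuck-at-0}.
Test 2 (A=1, B=0, C=0, D=1, E=1): fault-free n0=1, n1=1, n2=1, n3=0, n4=0, n5=1, n6=1, n7=1 → 1; observed 1. Eliminates n1 stuck-at-0, n4 stuck-at-1, n6 stuck-at-0, n7 stuck-at-0.
Only n0 stuck-at-1 is consistent with every test.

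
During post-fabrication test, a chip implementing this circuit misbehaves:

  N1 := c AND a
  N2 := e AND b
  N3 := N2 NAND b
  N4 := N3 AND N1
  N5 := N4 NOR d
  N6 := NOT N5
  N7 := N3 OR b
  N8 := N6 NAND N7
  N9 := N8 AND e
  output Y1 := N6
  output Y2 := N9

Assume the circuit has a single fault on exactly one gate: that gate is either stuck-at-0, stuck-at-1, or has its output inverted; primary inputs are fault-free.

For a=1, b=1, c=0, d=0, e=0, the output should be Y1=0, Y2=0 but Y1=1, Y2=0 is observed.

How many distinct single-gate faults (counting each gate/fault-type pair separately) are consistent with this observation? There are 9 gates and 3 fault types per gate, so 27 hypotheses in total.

8

Fault-free: N1=0, N2=0, N3=1, N4=0, N5=1, N6=0, N7=1, N8=1, N9=0 → Y1=0, Y2=0. Observed Y1=1, Y2=0.
  N1: stuck-at-1, inverted output ✓; others ✗
  N2: none of the 3 fault types match ✗
  N3: none of the 3 fault types match ✗
  N4: stuck-at-1, inverted output ✓; others ✗
  N5: stuck-at-0, inverted output ✓; others ✗
  N6: stuck-at-1, inverted output ✓; others ✗
  N7: none of the 3 fault types match ✗
  N8: none of the 3 fault types match ✗
  N9: none of the 3 fault types match ✗
Consistent faults: {N1 stuck-at-1, N1 inverted output, N4 stuck-at-1, N4 inverted output, N5 stuck-at-0, N5 inverted output, N6 stuck-at-1, N6 inverted output} — 8 in all.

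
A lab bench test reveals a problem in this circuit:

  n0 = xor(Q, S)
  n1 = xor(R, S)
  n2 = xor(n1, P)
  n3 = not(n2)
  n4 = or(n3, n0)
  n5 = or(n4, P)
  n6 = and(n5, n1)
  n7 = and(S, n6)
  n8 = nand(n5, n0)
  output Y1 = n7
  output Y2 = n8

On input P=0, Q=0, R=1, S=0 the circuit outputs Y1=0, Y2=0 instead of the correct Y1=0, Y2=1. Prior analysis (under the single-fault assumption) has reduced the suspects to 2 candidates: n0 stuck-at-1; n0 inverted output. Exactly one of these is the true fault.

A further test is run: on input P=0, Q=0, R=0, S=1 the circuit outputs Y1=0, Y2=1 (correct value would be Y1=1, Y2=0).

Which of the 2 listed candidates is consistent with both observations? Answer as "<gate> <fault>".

Evaluate each candidate on input P=0, Q=0, R=0, S=1:
  n0 stuck-at-1: n0=1 [stuck-at-1], n1=1, n2=1, n3=0, n4=1, n5=1, n6=1, n7=1, n8=0 → Y1=1, Y2=0 — eliminated
  n0 inverted output: n0=0 [inverted output], n1=1, n2=1, n3=0, n4=0, n5=0, n6=0, n7=0, n8=1 → Y1=0, Y2=1 — matches
Only n0 inverted output reproduces the observed Y1=0, Y2=1.

n0 inverted output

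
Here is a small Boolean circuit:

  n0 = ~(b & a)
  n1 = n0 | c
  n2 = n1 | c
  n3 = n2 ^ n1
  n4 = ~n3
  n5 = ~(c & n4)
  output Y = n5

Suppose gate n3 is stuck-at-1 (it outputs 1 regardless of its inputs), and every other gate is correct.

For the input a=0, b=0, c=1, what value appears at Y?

1

Propagate with n3 forced: n0=1, n1=1, n2=1, n3=1 [stuck-at-1], n4=0, n5=1.
So Y = 1. (Without the fault it would be 0.)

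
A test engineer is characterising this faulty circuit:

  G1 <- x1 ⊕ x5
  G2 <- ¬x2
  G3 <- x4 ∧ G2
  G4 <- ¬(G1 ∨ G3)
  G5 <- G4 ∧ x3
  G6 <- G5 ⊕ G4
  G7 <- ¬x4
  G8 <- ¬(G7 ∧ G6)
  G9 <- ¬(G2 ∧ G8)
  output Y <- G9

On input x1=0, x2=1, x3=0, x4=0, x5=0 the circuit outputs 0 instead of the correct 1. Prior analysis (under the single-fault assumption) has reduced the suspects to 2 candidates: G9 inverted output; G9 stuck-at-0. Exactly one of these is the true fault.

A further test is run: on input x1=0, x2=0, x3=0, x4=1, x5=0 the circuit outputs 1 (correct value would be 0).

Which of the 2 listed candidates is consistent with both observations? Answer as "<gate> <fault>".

Evaluate each candidate on input x1=0, x2=0, x3=0, x4=1, x5=0:
  G9 inverted output: G1=0, G2=1, G3=1, G4=0, G5=0, G6=0, G7=0, G8=1, G9=1 [inverted output] → 1 — matches
  G9 stuck-at-0: G1=0, G2=1, G3=1, G4=0, G5=0, G6=0, G7=0, G8=1, G9=0 [stuck-at-0] → 0 — eliminated
Only G9 inverted output reproduces the observed 1.

G9 inverted output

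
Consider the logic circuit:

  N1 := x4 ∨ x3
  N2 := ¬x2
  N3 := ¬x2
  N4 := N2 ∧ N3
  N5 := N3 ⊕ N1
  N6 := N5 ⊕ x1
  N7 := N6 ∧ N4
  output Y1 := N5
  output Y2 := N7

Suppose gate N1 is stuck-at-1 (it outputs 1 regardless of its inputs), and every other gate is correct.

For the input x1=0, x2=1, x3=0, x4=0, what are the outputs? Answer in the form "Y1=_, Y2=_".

Y1=1, Y2=0

Propagate with N1 forced: N1=1 [stuck-at-1], N2=0, N3=0, N4=0, N5=1, N6=1, N7=0.
So the outputs are Y1=1, Y2=0. (Without the fault they would be Y1=0, Y2=0.)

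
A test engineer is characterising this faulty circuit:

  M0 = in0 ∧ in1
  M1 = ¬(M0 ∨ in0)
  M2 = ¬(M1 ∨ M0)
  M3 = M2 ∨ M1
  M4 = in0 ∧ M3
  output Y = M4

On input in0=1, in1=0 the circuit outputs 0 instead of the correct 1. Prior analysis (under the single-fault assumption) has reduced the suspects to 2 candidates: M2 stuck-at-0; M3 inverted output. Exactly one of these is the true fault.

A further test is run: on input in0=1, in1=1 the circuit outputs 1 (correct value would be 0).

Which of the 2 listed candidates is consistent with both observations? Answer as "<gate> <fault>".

Evaluate each candidate on input in0=1, in1=1:
  M2 stuck-at-0: M0=1, M1=0, M2=0 [stuck-at-0], M3=0, M4=0 → 0 — eliminated
  M3 inverted output: M0=1, M1=0, M2=0, M3=1 [inverted output], M4=1 → 1 — matches
Only M3 inverted output reproduces the observed 1.

M3 inverted output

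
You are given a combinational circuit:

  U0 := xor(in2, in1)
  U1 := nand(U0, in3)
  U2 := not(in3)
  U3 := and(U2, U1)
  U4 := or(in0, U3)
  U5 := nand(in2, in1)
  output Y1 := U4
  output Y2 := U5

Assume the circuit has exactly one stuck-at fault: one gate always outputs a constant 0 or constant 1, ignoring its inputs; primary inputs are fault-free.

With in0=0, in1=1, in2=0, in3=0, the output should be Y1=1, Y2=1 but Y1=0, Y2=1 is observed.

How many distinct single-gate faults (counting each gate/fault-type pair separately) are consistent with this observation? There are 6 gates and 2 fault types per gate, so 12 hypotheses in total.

4

Fault-free: U0=1, U1=1, U2=1, U3=1, U4=1, U5=1 → Y1=1, Y2=1. Observed Y1=0, Y2=1.
  U0 stuck-at-0: output Y1=1, Y2=1 ✗
  U0 stuck-at-1: output Y1=1, Y2=1 ✗
  U1 stuck-at-0: output Y1=0, Y2=1 ✓
  U1 stuck-at-1: output Y1=1, Y2=1 ✗
  U2 stuck-at-0: output Y1=0, Y2=1 ✓
  U2 stuck-at-1: output Y1=1, Y2=1 ✗
  U3 stuck-at-0: output Y1=0, Y2=1 ✓
  U3 stuck-at-1: output Y1=1, Y2=1 ✗
  U4 stuck-at-0: output Y1=0, Y2=1 ✓
  U4 stuck-at-1: output Y1=1, Y2=1 ✗
  U5 stuck-at-0: output Y1=1, Y2=0 ✗
  U5 stuck-at-1: output Y1=1, Y2=1 ✗
Consistent faults: {U1 stuck-at-0, U2 stuck-at-0, U3 stuck-at-0, U4 stuck-at-0} — 4 in all.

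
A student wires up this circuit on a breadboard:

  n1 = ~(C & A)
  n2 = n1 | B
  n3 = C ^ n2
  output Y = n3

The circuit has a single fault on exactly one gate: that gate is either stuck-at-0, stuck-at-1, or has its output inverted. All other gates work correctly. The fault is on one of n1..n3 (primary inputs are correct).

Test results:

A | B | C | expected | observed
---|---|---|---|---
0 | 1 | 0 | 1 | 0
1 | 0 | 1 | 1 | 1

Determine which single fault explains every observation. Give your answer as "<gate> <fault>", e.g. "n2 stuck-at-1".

n2 stuck-at-0

Fault-free values for test 1 (A=0, B=1, C=0): n1=1, n2=1, n3=1, giving Y=1. Observed 0.
Test 1: faults giving observed 0 are {n2 stuck-at-0, n2 inverted output, n3 stuck-at-0, n3 inverted output}.
Test 2 (A=1, B=0, C=1): fault-free n1=0, n2=0, n3=1 → 1; observed 1. Eliminates n2 inverted output, n3 stuck-at-0, n3 inverted output.
Only n2 stuck-at-0 is consistent with every test.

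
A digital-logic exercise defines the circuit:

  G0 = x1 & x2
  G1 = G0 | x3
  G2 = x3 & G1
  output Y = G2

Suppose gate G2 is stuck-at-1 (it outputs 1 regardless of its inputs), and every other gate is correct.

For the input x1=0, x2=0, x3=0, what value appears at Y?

Propagate with G2 forced: G0=0, G1=0, G2=1 [stuck-at-1].
So Y = 1. (Without the fault it would be 0.)

1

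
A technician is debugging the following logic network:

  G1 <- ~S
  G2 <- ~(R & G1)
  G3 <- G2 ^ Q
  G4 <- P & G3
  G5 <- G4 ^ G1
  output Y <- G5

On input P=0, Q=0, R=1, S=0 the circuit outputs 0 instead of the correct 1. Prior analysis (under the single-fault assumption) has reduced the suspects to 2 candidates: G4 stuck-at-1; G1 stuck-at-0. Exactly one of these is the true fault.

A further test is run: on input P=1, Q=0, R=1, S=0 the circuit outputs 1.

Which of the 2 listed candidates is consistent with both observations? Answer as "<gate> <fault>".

Evaluate each candidate on input P=1, Q=0, R=1, S=0:
  G4 stuck-at-1: G1=1, G2=0, G3=0, G4=1 [stuck-at-1], G5=0 → 0 — eliminated
  G1 stuck-at-0: G1=0 [stuck-at-0], G2=1, G3=1, G4=1, G5=1 → 1 — matches
Only G1 stuck-at-0 reproduces the observed 1.

G1 stuck-at-0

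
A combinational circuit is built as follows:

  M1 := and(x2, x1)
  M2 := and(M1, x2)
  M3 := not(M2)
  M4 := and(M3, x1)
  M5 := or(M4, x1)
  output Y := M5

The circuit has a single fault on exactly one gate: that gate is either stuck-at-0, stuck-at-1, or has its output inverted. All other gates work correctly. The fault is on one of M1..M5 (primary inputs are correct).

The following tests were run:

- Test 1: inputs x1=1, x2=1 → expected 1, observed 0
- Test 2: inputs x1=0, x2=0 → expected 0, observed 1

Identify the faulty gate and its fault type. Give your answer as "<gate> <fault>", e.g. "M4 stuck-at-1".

M5 inverted output

Fault-free values for test 1 (x1=1, x2=1): M1=1, M2=1, M3=0, M4=0, M5=1, giving Y=1. Observed 0.
Test 1: faults giving observed 0 are {M5 stuck-at-0, M5 inverted output}.
Test 2 (x1=0, x2=0): fault-free M1=0, M2=0, M3=1, M4=0, M5=0 → 0; observed 1. Eliminates M5 stuck-at-0.
Only M5 inverted output is consistent with every test.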